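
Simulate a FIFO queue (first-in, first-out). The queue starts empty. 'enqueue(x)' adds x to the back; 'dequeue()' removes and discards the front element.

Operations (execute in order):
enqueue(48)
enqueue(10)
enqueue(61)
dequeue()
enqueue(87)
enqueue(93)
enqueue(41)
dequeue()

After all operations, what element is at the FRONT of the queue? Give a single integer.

enqueue(48): queue = [48]
enqueue(10): queue = [48, 10]
enqueue(61): queue = [48, 10, 61]
dequeue(): queue = [10, 61]
enqueue(87): queue = [10, 61, 87]
enqueue(93): queue = [10, 61, 87, 93]
enqueue(41): queue = [10, 61, 87, 93, 41]
dequeue(): queue = [61, 87, 93, 41]

Answer: 61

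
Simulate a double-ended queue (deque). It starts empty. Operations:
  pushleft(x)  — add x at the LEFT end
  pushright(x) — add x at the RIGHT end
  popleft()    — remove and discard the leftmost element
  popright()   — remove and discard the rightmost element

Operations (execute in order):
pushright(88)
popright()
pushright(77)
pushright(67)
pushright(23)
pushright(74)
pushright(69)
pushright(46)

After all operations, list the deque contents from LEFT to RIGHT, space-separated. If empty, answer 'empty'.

pushright(88): [88]
popright(): []
pushright(77): [77]
pushright(67): [77, 67]
pushright(23): [77, 67, 23]
pushright(74): [77, 67, 23, 74]
pushright(69): [77, 67, 23, 74, 69]
pushright(46): [77, 67, 23, 74, 69, 46]

Answer: 77 67 23 74 69 46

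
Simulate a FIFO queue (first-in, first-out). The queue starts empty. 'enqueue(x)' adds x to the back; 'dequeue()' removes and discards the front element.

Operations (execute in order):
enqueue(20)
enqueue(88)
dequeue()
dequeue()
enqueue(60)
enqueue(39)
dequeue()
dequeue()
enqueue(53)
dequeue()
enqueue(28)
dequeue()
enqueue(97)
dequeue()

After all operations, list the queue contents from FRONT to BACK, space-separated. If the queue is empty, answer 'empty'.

Answer: empty

Derivation:
enqueue(20): [20]
enqueue(88): [20, 88]
dequeue(): [88]
dequeue(): []
enqueue(60): [60]
enqueue(39): [60, 39]
dequeue(): [39]
dequeue(): []
enqueue(53): [53]
dequeue(): []
enqueue(28): [28]
dequeue(): []
enqueue(97): [97]
dequeue(): []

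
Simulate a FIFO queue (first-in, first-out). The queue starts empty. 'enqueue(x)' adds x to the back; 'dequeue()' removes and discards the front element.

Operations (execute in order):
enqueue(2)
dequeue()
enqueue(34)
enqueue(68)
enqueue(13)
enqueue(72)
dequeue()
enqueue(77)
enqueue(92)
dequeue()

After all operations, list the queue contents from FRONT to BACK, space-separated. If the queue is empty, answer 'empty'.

Answer: 13 72 77 92

Derivation:
enqueue(2): [2]
dequeue(): []
enqueue(34): [34]
enqueue(68): [34, 68]
enqueue(13): [34, 68, 13]
enqueue(72): [34, 68, 13, 72]
dequeue(): [68, 13, 72]
enqueue(77): [68, 13, 72, 77]
enqueue(92): [68, 13, 72, 77, 92]
dequeue(): [13, 72, 77, 92]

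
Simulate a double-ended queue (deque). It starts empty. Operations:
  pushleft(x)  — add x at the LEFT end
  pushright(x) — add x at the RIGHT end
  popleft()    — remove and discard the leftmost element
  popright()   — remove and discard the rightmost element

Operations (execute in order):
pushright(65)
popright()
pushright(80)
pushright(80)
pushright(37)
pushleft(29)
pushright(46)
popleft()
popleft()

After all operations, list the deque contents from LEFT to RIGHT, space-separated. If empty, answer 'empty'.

Answer: 80 37 46

Derivation:
pushright(65): [65]
popright(): []
pushright(80): [80]
pushright(80): [80, 80]
pushright(37): [80, 80, 37]
pushleft(29): [29, 80, 80, 37]
pushright(46): [29, 80, 80, 37, 46]
popleft(): [80, 80, 37, 46]
popleft(): [80, 37, 46]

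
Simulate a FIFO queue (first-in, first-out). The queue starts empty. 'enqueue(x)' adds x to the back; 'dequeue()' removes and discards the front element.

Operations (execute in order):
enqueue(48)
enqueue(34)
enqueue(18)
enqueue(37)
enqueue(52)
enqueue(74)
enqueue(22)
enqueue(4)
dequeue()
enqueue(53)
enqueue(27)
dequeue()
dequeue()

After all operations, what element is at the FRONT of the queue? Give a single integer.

enqueue(48): queue = [48]
enqueue(34): queue = [48, 34]
enqueue(18): queue = [48, 34, 18]
enqueue(37): queue = [48, 34, 18, 37]
enqueue(52): queue = [48, 34, 18, 37, 52]
enqueue(74): queue = [48, 34, 18, 37, 52, 74]
enqueue(22): queue = [48, 34, 18, 37, 52, 74, 22]
enqueue(4): queue = [48, 34, 18, 37, 52, 74, 22, 4]
dequeue(): queue = [34, 18, 37, 52, 74, 22, 4]
enqueue(53): queue = [34, 18, 37, 52, 74, 22, 4, 53]
enqueue(27): queue = [34, 18, 37, 52, 74, 22, 4, 53, 27]
dequeue(): queue = [18, 37, 52, 74, 22, 4, 53, 27]
dequeue(): queue = [37, 52, 74, 22, 4, 53, 27]

Answer: 37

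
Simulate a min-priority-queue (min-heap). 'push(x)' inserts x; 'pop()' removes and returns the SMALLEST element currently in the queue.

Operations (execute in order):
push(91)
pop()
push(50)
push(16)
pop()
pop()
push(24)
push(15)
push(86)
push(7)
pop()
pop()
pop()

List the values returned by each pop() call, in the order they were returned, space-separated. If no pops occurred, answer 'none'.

push(91): heap contents = [91]
pop() → 91: heap contents = []
push(50): heap contents = [50]
push(16): heap contents = [16, 50]
pop() → 16: heap contents = [50]
pop() → 50: heap contents = []
push(24): heap contents = [24]
push(15): heap contents = [15, 24]
push(86): heap contents = [15, 24, 86]
push(7): heap contents = [7, 15, 24, 86]
pop() → 7: heap contents = [15, 24, 86]
pop() → 15: heap contents = [24, 86]
pop() → 24: heap contents = [86]

Answer: 91 16 50 7 15 24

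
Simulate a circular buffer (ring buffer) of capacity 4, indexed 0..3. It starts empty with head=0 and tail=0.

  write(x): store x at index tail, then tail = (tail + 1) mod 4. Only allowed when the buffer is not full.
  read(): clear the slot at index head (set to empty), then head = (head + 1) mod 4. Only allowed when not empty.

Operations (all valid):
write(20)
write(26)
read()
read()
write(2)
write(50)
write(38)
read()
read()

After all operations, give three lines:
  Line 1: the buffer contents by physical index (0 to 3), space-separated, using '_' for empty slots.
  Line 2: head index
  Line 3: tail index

write(20): buf=[20 _ _ _], head=0, tail=1, size=1
write(26): buf=[20 26 _ _], head=0, tail=2, size=2
read(): buf=[_ 26 _ _], head=1, tail=2, size=1
read(): buf=[_ _ _ _], head=2, tail=2, size=0
write(2): buf=[_ _ 2 _], head=2, tail=3, size=1
write(50): buf=[_ _ 2 50], head=2, tail=0, size=2
write(38): buf=[38 _ 2 50], head=2, tail=1, size=3
read(): buf=[38 _ _ 50], head=3, tail=1, size=2
read(): buf=[38 _ _ _], head=0, tail=1, size=1

Answer: 38 _ _ _
0
1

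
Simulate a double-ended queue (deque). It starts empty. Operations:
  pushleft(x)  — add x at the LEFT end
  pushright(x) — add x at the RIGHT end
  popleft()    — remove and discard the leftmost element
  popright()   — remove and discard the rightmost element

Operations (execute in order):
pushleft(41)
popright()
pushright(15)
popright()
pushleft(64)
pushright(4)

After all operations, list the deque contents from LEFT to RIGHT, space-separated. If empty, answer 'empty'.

pushleft(41): [41]
popright(): []
pushright(15): [15]
popright(): []
pushleft(64): [64]
pushright(4): [64, 4]

Answer: 64 4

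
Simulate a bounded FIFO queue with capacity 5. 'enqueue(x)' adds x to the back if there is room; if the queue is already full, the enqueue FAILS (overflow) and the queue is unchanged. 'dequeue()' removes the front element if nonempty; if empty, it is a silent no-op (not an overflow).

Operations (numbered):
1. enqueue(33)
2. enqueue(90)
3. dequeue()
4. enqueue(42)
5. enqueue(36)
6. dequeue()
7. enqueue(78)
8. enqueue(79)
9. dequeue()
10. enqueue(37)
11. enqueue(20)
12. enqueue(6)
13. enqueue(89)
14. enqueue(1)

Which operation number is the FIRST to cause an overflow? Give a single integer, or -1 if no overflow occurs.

Answer: 12

Derivation:
1. enqueue(33): size=1
2. enqueue(90): size=2
3. dequeue(): size=1
4. enqueue(42): size=2
5. enqueue(36): size=3
6. dequeue(): size=2
7. enqueue(78): size=3
8. enqueue(79): size=4
9. dequeue(): size=3
10. enqueue(37): size=4
11. enqueue(20): size=5
12. enqueue(6): size=5=cap → OVERFLOW (fail)
13. enqueue(89): size=5=cap → OVERFLOW (fail)
14. enqueue(1): size=5=cap → OVERFLOW (fail)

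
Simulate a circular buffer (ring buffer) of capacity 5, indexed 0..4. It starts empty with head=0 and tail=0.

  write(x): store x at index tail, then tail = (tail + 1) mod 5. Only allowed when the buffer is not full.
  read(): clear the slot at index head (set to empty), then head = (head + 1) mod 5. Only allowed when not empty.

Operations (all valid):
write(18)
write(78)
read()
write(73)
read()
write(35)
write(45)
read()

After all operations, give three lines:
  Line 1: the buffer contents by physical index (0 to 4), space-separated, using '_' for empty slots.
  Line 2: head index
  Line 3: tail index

write(18): buf=[18 _ _ _ _], head=0, tail=1, size=1
write(78): buf=[18 78 _ _ _], head=0, tail=2, size=2
read(): buf=[_ 78 _ _ _], head=1, tail=2, size=1
write(73): buf=[_ 78 73 _ _], head=1, tail=3, size=2
read(): buf=[_ _ 73 _ _], head=2, tail=3, size=1
write(35): buf=[_ _ 73 35 _], head=2, tail=4, size=2
write(45): buf=[_ _ 73 35 45], head=2, tail=0, size=3
read(): buf=[_ _ _ 35 45], head=3, tail=0, size=2

Answer: _ _ _ 35 45
3
0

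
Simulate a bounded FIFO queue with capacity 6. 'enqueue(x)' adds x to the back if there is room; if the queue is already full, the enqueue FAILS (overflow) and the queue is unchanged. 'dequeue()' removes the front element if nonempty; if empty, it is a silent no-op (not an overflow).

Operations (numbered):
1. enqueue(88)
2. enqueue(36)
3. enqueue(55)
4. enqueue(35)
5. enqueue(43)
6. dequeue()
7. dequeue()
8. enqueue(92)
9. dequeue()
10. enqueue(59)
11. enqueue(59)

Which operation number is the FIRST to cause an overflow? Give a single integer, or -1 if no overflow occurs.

1. enqueue(88): size=1
2. enqueue(36): size=2
3. enqueue(55): size=3
4. enqueue(35): size=4
5. enqueue(43): size=5
6. dequeue(): size=4
7. dequeue(): size=3
8. enqueue(92): size=4
9. dequeue(): size=3
10. enqueue(59): size=4
11. enqueue(59): size=5

Answer: -1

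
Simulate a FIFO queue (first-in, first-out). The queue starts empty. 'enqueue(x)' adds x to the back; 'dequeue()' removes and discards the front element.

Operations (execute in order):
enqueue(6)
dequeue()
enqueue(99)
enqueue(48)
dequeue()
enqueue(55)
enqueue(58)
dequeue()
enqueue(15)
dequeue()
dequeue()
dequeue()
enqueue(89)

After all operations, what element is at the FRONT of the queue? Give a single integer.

Answer: 89

Derivation:
enqueue(6): queue = [6]
dequeue(): queue = []
enqueue(99): queue = [99]
enqueue(48): queue = [99, 48]
dequeue(): queue = [48]
enqueue(55): queue = [48, 55]
enqueue(58): queue = [48, 55, 58]
dequeue(): queue = [55, 58]
enqueue(15): queue = [55, 58, 15]
dequeue(): queue = [58, 15]
dequeue(): queue = [15]
dequeue(): queue = []
enqueue(89): queue = [89]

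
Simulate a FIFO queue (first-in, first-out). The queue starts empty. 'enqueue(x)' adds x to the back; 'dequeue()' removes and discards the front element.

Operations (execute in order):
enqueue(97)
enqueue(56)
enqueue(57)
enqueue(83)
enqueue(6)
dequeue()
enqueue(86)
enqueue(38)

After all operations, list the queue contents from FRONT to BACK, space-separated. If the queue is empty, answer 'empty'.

Answer: 56 57 83 6 86 38

Derivation:
enqueue(97): [97]
enqueue(56): [97, 56]
enqueue(57): [97, 56, 57]
enqueue(83): [97, 56, 57, 83]
enqueue(6): [97, 56, 57, 83, 6]
dequeue(): [56, 57, 83, 6]
enqueue(86): [56, 57, 83, 6, 86]
enqueue(38): [56, 57, 83, 6, 86, 38]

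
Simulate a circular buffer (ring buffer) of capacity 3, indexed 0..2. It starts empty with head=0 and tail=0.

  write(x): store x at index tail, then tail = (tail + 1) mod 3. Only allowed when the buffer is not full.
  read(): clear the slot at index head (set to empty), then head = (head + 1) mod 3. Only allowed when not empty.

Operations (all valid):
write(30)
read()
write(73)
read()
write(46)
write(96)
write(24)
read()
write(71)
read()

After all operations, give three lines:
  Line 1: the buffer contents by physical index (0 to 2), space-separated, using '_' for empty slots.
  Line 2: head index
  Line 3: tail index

Answer: _ 24 71
1
0

Derivation:
write(30): buf=[30 _ _], head=0, tail=1, size=1
read(): buf=[_ _ _], head=1, tail=1, size=0
write(73): buf=[_ 73 _], head=1, tail=2, size=1
read(): buf=[_ _ _], head=2, tail=2, size=0
write(46): buf=[_ _ 46], head=2, tail=0, size=1
write(96): buf=[96 _ 46], head=2, tail=1, size=2
write(24): buf=[96 24 46], head=2, tail=2, size=3
read(): buf=[96 24 _], head=0, tail=2, size=2
write(71): buf=[96 24 71], head=0, tail=0, size=3
read(): buf=[_ 24 71], head=1, tail=0, size=2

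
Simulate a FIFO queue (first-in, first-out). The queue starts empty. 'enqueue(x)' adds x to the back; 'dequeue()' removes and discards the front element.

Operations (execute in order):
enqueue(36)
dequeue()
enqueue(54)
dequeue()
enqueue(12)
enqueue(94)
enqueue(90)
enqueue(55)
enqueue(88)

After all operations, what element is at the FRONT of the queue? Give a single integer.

enqueue(36): queue = [36]
dequeue(): queue = []
enqueue(54): queue = [54]
dequeue(): queue = []
enqueue(12): queue = [12]
enqueue(94): queue = [12, 94]
enqueue(90): queue = [12, 94, 90]
enqueue(55): queue = [12, 94, 90, 55]
enqueue(88): queue = [12, 94, 90, 55, 88]

Answer: 12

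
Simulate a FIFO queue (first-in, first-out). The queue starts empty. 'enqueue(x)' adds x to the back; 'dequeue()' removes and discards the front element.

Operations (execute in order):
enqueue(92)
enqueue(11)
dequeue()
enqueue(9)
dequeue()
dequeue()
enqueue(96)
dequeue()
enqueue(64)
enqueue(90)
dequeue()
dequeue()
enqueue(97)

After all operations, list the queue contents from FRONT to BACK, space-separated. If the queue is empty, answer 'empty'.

enqueue(92): [92]
enqueue(11): [92, 11]
dequeue(): [11]
enqueue(9): [11, 9]
dequeue(): [9]
dequeue(): []
enqueue(96): [96]
dequeue(): []
enqueue(64): [64]
enqueue(90): [64, 90]
dequeue(): [90]
dequeue(): []
enqueue(97): [97]

Answer: 97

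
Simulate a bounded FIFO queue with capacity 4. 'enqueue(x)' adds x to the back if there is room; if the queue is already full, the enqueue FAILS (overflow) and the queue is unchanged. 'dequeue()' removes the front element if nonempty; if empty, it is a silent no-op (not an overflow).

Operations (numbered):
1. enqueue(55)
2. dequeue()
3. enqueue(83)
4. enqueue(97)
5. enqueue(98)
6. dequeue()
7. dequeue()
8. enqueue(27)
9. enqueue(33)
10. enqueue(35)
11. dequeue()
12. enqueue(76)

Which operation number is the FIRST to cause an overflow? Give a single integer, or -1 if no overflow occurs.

Answer: -1

Derivation:
1. enqueue(55): size=1
2. dequeue(): size=0
3. enqueue(83): size=1
4. enqueue(97): size=2
5. enqueue(98): size=3
6. dequeue(): size=2
7. dequeue(): size=1
8. enqueue(27): size=2
9. enqueue(33): size=3
10. enqueue(35): size=4
11. dequeue(): size=3
12. enqueue(76): size=4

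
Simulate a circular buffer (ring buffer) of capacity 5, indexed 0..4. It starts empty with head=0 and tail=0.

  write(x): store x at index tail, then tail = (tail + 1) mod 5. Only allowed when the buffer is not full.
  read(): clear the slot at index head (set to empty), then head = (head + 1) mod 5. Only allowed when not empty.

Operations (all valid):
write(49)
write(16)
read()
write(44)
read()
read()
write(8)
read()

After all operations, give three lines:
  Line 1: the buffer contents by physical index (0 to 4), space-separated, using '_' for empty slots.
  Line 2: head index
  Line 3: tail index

Answer: _ _ _ _ _
4
4

Derivation:
write(49): buf=[49 _ _ _ _], head=0, tail=1, size=1
write(16): buf=[49 16 _ _ _], head=0, tail=2, size=2
read(): buf=[_ 16 _ _ _], head=1, tail=2, size=1
write(44): buf=[_ 16 44 _ _], head=1, tail=3, size=2
read(): buf=[_ _ 44 _ _], head=2, tail=3, size=1
read(): buf=[_ _ _ _ _], head=3, tail=3, size=0
write(8): buf=[_ _ _ 8 _], head=3, tail=4, size=1
read(): buf=[_ _ _ _ _], head=4, tail=4, size=0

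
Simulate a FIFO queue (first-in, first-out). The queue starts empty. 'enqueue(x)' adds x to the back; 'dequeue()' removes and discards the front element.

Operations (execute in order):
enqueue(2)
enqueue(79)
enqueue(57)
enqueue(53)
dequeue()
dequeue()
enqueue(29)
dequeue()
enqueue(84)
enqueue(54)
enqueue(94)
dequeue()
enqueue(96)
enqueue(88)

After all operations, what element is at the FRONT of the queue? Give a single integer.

Answer: 29

Derivation:
enqueue(2): queue = [2]
enqueue(79): queue = [2, 79]
enqueue(57): queue = [2, 79, 57]
enqueue(53): queue = [2, 79, 57, 53]
dequeue(): queue = [79, 57, 53]
dequeue(): queue = [57, 53]
enqueue(29): queue = [57, 53, 29]
dequeue(): queue = [53, 29]
enqueue(84): queue = [53, 29, 84]
enqueue(54): queue = [53, 29, 84, 54]
enqueue(94): queue = [53, 29, 84, 54, 94]
dequeue(): queue = [29, 84, 54, 94]
enqueue(96): queue = [29, 84, 54, 94, 96]
enqueue(88): queue = [29, 84, 54, 94, 96, 88]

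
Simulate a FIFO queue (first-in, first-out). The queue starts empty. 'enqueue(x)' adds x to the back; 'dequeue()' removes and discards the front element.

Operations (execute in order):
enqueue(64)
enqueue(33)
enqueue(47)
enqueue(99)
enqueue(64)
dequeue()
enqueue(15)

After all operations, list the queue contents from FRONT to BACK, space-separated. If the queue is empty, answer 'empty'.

Answer: 33 47 99 64 15

Derivation:
enqueue(64): [64]
enqueue(33): [64, 33]
enqueue(47): [64, 33, 47]
enqueue(99): [64, 33, 47, 99]
enqueue(64): [64, 33, 47, 99, 64]
dequeue(): [33, 47, 99, 64]
enqueue(15): [33, 47, 99, 64, 15]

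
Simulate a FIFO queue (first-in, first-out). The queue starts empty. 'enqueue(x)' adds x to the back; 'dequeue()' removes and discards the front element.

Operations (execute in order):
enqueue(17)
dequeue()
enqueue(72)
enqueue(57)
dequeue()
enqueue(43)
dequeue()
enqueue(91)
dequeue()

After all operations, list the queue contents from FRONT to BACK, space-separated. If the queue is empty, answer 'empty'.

Answer: 91

Derivation:
enqueue(17): [17]
dequeue(): []
enqueue(72): [72]
enqueue(57): [72, 57]
dequeue(): [57]
enqueue(43): [57, 43]
dequeue(): [43]
enqueue(91): [43, 91]
dequeue(): [91]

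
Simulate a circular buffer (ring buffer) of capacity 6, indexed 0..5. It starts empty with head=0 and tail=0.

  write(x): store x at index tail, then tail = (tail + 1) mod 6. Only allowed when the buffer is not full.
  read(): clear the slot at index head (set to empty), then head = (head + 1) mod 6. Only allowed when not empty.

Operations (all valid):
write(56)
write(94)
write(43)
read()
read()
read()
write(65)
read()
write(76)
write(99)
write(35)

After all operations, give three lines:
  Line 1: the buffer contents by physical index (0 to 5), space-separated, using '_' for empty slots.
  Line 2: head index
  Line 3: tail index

write(56): buf=[56 _ _ _ _ _], head=0, tail=1, size=1
write(94): buf=[56 94 _ _ _ _], head=0, tail=2, size=2
write(43): buf=[56 94 43 _ _ _], head=0, tail=3, size=3
read(): buf=[_ 94 43 _ _ _], head=1, tail=3, size=2
read(): buf=[_ _ 43 _ _ _], head=2, tail=3, size=1
read(): buf=[_ _ _ _ _ _], head=3, tail=3, size=0
write(65): buf=[_ _ _ 65 _ _], head=3, tail=4, size=1
read(): buf=[_ _ _ _ _ _], head=4, tail=4, size=0
write(76): buf=[_ _ _ _ 76 _], head=4, tail=5, size=1
write(99): buf=[_ _ _ _ 76 99], head=4, tail=0, size=2
write(35): buf=[35 _ _ _ 76 99], head=4, tail=1, size=3

Answer: 35 _ _ _ 76 99
4
1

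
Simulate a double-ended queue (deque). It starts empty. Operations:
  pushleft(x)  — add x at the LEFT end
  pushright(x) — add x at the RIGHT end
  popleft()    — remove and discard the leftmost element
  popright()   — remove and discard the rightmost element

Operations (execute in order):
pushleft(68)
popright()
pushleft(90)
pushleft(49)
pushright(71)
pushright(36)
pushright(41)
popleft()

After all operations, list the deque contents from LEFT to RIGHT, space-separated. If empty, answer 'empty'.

pushleft(68): [68]
popright(): []
pushleft(90): [90]
pushleft(49): [49, 90]
pushright(71): [49, 90, 71]
pushright(36): [49, 90, 71, 36]
pushright(41): [49, 90, 71, 36, 41]
popleft(): [90, 71, 36, 41]

Answer: 90 71 36 41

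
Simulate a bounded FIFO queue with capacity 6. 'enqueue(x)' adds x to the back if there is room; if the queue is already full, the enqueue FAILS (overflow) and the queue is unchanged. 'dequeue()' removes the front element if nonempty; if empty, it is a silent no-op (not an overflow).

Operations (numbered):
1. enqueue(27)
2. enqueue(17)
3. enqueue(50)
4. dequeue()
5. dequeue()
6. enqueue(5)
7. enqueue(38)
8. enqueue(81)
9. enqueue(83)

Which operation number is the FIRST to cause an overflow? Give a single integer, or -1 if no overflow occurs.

Answer: -1

Derivation:
1. enqueue(27): size=1
2. enqueue(17): size=2
3. enqueue(50): size=3
4. dequeue(): size=2
5. dequeue(): size=1
6. enqueue(5): size=2
7. enqueue(38): size=3
8. enqueue(81): size=4
9. enqueue(83): size=5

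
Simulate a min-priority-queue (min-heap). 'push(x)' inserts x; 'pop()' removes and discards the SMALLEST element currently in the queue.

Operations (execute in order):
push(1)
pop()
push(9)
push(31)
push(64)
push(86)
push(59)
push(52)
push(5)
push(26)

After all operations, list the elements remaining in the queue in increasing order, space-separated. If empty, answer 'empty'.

push(1): heap contents = [1]
pop() → 1: heap contents = []
push(9): heap contents = [9]
push(31): heap contents = [9, 31]
push(64): heap contents = [9, 31, 64]
push(86): heap contents = [9, 31, 64, 86]
push(59): heap contents = [9, 31, 59, 64, 86]
push(52): heap contents = [9, 31, 52, 59, 64, 86]
push(5): heap contents = [5, 9, 31, 52, 59, 64, 86]
push(26): heap contents = [5, 9, 26, 31, 52, 59, 64, 86]

Answer: 5 9 26 31 52 59 64 86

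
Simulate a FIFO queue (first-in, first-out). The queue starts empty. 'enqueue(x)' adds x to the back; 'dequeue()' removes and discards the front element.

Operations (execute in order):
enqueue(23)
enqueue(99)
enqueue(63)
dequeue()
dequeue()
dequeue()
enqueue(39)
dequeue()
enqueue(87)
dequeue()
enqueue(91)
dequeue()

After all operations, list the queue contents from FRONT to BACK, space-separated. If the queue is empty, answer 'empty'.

enqueue(23): [23]
enqueue(99): [23, 99]
enqueue(63): [23, 99, 63]
dequeue(): [99, 63]
dequeue(): [63]
dequeue(): []
enqueue(39): [39]
dequeue(): []
enqueue(87): [87]
dequeue(): []
enqueue(91): [91]
dequeue(): []

Answer: empty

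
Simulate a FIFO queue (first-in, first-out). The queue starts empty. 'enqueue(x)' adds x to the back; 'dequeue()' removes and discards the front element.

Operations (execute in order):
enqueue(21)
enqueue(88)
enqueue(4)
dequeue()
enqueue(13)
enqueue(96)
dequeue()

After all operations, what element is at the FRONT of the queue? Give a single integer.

Answer: 4

Derivation:
enqueue(21): queue = [21]
enqueue(88): queue = [21, 88]
enqueue(4): queue = [21, 88, 4]
dequeue(): queue = [88, 4]
enqueue(13): queue = [88, 4, 13]
enqueue(96): queue = [88, 4, 13, 96]
dequeue(): queue = [4, 13, 96]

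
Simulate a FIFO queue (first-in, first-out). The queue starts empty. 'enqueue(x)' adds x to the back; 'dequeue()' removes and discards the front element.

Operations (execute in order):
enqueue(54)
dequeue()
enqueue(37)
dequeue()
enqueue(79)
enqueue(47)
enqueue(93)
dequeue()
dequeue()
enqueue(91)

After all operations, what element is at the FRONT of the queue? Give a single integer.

enqueue(54): queue = [54]
dequeue(): queue = []
enqueue(37): queue = [37]
dequeue(): queue = []
enqueue(79): queue = [79]
enqueue(47): queue = [79, 47]
enqueue(93): queue = [79, 47, 93]
dequeue(): queue = [47, 93]
dequeue(): queue = [93]
enqueue(91): queue = [93, 91]

Answer: 93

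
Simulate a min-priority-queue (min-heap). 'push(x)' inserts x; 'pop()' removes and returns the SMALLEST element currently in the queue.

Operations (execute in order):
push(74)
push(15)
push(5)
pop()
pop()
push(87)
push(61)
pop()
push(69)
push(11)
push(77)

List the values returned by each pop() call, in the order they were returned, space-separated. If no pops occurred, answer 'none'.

Answer: 5 15 61

Derivation:
push(74): heap contents = [74]
push(15): heap contents = [15, 74]
push(5): heap contents = [5, 15, 74]
pop() → 5: heap contents = [15, 74]
pop() → 15: heap contents = [74]
push(87): heap contents = [74, 87]
push(61): heap contents = [61, 74, 87]
pop() → 61: heap contents = [74, 87]
push(69): heap contents = [69, 74, 87]
push(11): heap contents = [11, 69, 74, 87]
push(77): heap contents = [11, 69, 74, 77, 87]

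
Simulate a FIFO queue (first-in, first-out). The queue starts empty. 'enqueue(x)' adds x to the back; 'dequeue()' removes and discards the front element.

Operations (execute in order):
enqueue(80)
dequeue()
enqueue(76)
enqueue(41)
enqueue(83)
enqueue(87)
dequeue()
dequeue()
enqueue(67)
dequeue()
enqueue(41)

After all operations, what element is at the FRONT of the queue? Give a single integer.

enqueue(80): queue = [80]
dequeue(): queue = []
enqueue(76): queue = [76]
enqueue(41): queue = [76, 41]
enqueue(83): queue = [76, 41, 83]
enqueue(87): queue = [76, 41, 83, 87]
dequeue(): queue = [41, 83, 87]
dequeue(): queue = [83, 87]
enqueue(67): queue = [83, 87, 67]
dequeue(): queue = [87, 67]
enqueue(41): queue = [87, 67, 41]

Answer: 87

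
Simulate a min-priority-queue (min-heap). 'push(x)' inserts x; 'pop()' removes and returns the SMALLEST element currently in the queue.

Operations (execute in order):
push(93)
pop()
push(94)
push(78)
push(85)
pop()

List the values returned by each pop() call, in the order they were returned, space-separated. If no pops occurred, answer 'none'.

push(93): heap contents = [93]
pop() → 93: heap contents = []
push(94): heap contents = [94]
push(78): heap contents = [78, 94]
push(85): heap contents = [78, 85, 94]
pop() → 78: heap contents = [85, 94]

Answer: 93 78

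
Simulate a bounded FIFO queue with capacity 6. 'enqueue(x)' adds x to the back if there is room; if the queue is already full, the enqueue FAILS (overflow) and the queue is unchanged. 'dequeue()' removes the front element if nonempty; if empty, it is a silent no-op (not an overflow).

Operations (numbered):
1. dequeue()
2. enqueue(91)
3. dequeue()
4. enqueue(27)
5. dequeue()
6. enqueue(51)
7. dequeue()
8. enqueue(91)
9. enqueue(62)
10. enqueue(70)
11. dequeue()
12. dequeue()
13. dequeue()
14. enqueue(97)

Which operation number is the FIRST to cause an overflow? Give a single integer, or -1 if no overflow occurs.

Answer: -1

Derivation:
1. dequeue(): empty, no-op, size=0
2. enqueue(91): size=1
3. dequeue(): size=0
4. enqueue(27): size=1
5. dequeue(): size=0
6. enqueue(51): size=1
7. dequeue(): size=0
8. enqueue(91): size=1
9. enqueue(62): size=2
10. enqueue(70): size=3
11. dequeue(): size=2
12. dequeue(): size=1
13. dequeue(): size=0
14. enqueue(97): size=1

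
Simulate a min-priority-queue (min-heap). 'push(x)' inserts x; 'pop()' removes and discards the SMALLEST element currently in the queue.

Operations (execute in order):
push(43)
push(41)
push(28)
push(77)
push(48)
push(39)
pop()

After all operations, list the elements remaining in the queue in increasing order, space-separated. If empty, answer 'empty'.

Answer: 39 41 43 48 77

Derivation:
push(43): heap contents = [43]
push(41): heap contents = [41, 43]
push(28): heap contents = [28, 41, 43]
push(77): heap contents = [28, 41, 43, 77]
push(48): heap contents = [28, 41, 43, 48, 77]
push(39): heap contents = [28, 39, 41, 43, 48, 77]
pop() → 28: heap contents = [39, 41, 43, 48, 77]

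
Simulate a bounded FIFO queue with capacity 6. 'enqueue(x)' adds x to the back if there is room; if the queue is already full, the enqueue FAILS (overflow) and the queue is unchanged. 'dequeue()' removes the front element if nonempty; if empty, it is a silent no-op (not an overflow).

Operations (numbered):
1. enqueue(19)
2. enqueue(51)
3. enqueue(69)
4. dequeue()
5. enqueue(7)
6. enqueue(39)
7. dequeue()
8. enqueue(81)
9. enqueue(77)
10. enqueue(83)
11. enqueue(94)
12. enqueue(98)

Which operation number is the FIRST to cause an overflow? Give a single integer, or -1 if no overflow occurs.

1. enqueue(19): size=1
2. enqueue(51): size=2
3. enqueue(69): size=3
4. dequeue(): size=2
5. enqueue(7): size=3
6. enqueue(39): size=4
7. dequeue(): size=3
8. enqueue(81): size=4
9. enqueue(77): size=5
10. enqueue(83): size=6
11. enqueue(94): size=6=cap → OVERFLOW (fail)
12. enqueue(98): size=6=cap → OVERFLOW (fail)

Answer: 11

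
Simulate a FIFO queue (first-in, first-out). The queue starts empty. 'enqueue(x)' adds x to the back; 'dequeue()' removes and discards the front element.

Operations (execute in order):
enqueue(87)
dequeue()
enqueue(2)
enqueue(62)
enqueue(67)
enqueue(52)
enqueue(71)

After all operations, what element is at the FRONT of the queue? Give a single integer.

Answer: 2

Derivation:
enqueue(87): queue = [87]
dequeue(): queue = []
enqueue(2): queue = [2]
enqueue(62): queue = [2, 62]
enqueue(67): queue = [2, 62, 67]
enqueue(52): queue = [2, 62, 67, 52]
enqueue(71): queue = [2, 62, 67, 52, 71]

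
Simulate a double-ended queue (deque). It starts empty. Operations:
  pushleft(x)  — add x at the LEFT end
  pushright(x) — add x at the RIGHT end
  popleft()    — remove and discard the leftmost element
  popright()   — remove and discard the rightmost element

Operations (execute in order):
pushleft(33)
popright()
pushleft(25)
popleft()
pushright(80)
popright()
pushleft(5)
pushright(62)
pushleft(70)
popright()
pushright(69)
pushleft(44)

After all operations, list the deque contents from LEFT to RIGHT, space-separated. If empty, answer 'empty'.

pushleft(33): [33]
popright(): []
pushleft(25): [25]
popleft(): []
pushright(80): [80]
popright(): []
pushleft(5): [5]
pushright(62): [5, 62]
pushleft(70): [70, 5, 62]
popright(): [70, 5]
pushright(69): [70, 5, 69]
pushleft(44): [44, 70, 5, 69]

Answer: 44 70 5 69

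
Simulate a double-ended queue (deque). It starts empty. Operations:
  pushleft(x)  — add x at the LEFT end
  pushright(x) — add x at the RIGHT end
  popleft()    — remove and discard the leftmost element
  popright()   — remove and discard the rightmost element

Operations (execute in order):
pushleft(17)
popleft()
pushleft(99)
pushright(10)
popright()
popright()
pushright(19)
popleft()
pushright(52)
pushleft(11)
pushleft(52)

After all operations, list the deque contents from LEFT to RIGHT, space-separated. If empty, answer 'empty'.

Answer: 52 11 52

Derivation:
pushleft(17): [17]
popleft(): []
pushleft(99): [99]
pushright(10): [99, 10]
popright(): [99]
popright(): []
pushright(19): [19]
popleft(): []
pushright(52): [52]
pushleft(11): [11, 52]
pushleft(52): [52, 11, 52]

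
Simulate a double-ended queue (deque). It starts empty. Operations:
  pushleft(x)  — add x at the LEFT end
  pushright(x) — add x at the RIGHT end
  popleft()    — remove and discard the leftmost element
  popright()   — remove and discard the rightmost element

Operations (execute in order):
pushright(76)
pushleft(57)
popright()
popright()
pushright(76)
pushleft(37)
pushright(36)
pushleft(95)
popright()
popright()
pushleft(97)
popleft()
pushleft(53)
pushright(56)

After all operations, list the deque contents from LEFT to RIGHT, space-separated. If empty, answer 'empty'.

Answer: 53 95 37 56

Derivation:
pushright(76): [76]
pushleft(57): [57, 76]
popright(): [57]
popright(): []
pushright(76): [76]
pushleft(37): [37, 76]
pushright(36): [37, 76, 36]
pushleft(95): [95, 37, 76, 36]
popright(): [95, 37, 76]
popright(): [95, 37]
pushleft(97): [97, 95, 37]
popleft(): [95, 37]
pushleft(53): [53, 95, 37]
pushright(56): [53, 95, 37, 56]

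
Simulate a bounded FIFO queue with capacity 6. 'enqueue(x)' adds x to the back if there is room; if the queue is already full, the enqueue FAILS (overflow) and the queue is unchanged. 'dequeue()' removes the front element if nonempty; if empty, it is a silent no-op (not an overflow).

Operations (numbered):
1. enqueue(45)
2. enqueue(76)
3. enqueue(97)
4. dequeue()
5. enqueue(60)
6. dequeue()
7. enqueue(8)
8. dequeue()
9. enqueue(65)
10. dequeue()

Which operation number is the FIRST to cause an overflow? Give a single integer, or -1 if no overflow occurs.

1. enqueue(45): size=1
2. enqueue(76): size=2
3. enqueue(97): size=3
4. dequeue(): size=2
5. enqueue(60): size=3
6. dequeue(): size=2
7. enqueue(8): size=3
8. dequeue(): size=2
9. enqueue(65): size=3
10. dequeue(): size=2

Answer: -1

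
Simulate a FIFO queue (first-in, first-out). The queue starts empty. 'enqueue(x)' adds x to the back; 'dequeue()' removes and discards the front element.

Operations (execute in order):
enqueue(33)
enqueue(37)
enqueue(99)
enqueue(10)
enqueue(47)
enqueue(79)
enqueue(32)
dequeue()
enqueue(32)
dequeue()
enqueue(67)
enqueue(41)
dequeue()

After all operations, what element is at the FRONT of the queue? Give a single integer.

Answer: 10

Derivation:
enqueue(33): queue = [33]
enqueue(37): queue = [33, 37]
enqueue(99): queue = [33, 37, 99]
enqueue(10): queue = [33, 37, 99, 10]
enqueue(47): queue = [33, 37, 99, 10, 47]
enqueue(79): queue = [33, 37, 99, 10, 47, 79]
enqueue(32): queue = [33, 37, 99, 10, 47, 79, 32]
dequeue(): queue = [37, 99, 10, 47, 79, 32]
enqueue(32): queue = [37, 99, 10, 47, 79, 32, 32]
dequeue(): queue = [99, 10, 47, 79, 32, 32]
enqueue(67): queue = [99, 10, 47, 79, 32, 32, 67]
enqueue(41): queue = [99, 10, 47, 79, 32, 32, 67, 41]
dequeue(): queue = [10, 47, 79, 32, 32, 67, 41]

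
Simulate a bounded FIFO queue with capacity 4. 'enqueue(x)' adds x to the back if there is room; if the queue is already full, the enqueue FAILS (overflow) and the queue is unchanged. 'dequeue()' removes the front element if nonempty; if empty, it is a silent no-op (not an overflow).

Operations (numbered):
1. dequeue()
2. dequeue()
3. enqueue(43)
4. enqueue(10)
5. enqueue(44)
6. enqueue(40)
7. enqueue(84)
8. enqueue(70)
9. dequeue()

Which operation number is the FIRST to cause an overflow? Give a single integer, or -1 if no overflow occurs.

Answer: 7

Derivation:
1. dequeue(): empty, no-op, size=0
2. dequeue(): empty, no-op, size=0
3. enqueue(43): size=1
4. enqueue(10): size=2
5. enqueue(44): size=3
6. enqueue(40): size=4
7. enqueue(84): size=4=cap → OVERFLOW (fail)
8. enqueue(70): size=4=cap → OVERFLOW (fail)
9. dequeue(): size=3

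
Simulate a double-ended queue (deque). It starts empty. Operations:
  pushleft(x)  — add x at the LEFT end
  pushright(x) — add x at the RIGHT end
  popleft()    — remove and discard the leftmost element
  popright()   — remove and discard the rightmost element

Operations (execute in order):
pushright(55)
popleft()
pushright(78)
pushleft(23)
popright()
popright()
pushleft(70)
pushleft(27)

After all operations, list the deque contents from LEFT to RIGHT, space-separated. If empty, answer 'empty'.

pushright(55): [55]
popleft(): []
pushright(78): [78]
pushleft(23): [23, 78]
popright(): [23]
popright(): []
pushleft(70): [70]
pushleft(27): [27, 70]

Answer: 27 70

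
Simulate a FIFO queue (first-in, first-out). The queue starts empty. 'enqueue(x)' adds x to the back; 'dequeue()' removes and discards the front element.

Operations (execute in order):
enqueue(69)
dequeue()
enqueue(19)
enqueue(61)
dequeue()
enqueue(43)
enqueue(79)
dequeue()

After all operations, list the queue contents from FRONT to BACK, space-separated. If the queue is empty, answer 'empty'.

enqueue(69): [69]
dequeue(): []
enqueue(19): [19]
enqueue(61): [19, 61]
dequeue(): [61]
enqueue(43): [61, 43]
enqueue(79): [61, 43, 79]
dequeue(): [43, 79]

Answer: 43 79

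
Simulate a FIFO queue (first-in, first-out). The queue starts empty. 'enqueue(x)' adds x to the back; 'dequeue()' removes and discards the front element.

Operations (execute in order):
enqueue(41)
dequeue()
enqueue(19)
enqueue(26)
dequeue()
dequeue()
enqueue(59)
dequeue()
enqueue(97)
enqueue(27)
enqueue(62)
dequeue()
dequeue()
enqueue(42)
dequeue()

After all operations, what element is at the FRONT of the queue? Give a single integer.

enqueue(41): queue = [41]
dequeue(): queue = []
enqueue(19): queue = [19]
enqueue(26): queue = [19, 26]
dequeue(): queue = [26]
dequeue(): queue = []
enqueue(59): queue = [59]
dequeue(): queue = []
enqueue(97): queue = [97]
enqueue(27): queue = [97, 27]
enqueue(62): queue = [97, 27, 62]
dequeue(): queue = [27, 62]
dequeue(): queue = [62]
enqueue(42): queue = [62, 42]
dequeue(): queue = [42]

Answer: 42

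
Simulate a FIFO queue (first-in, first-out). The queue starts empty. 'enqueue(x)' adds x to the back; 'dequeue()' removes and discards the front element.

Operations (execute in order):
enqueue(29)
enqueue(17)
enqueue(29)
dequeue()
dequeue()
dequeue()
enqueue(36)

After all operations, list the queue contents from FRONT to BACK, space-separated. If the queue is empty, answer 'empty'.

Answer: 36

Derivation:
enqueue(29): [29]
enqueue(17): [29, 17]
enqueue(29): [29, 17, 29]
dequeue(): [17, 29]
dequeue(): [29]
dequeue(): []
enqueue(36): [36]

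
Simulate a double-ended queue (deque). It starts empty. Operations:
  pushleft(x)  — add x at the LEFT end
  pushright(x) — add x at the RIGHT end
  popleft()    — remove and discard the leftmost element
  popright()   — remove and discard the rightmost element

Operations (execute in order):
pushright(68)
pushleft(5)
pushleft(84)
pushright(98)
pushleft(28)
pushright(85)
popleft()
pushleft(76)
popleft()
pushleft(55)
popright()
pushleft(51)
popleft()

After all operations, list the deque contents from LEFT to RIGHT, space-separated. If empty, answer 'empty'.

Answer: 55 84 5 68 98

Derivation:
pushright(68): [68]
pushleft(5): [5, 68]
pushleft(84): [84, 5, 68]
pushright(98): [84, 5, 68, 98]
pushleft(28): [28, 84, 5, 68, 98]
pushright(85): [28, 84, 5, 68, 98, 85]
popleft(): [84, 5, 68, 98, 85]
pushleft(76): [76, 84, 5, 68, 98, 85]
popleft(): [84, 5, 68, 98, 85]
pushleft(55): [55, 84, 5, 68, 98, 85]
popright(): [55, 84, 5, 68, 98]
pushleft(51): [51, 55, 84, 5, 68, 98]
popleft(): [55, 84, 5, 68, 98]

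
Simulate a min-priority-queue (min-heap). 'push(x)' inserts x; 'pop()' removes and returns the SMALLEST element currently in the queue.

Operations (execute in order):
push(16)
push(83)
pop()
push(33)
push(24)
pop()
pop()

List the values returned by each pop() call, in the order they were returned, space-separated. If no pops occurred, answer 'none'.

push(16): heap contents = [16]
push(83): heap contents = [16, 83]
pop() → 16: heap contents = [83]
push(33): heap contents = [33, 83]
push(24): heap contents = [24, 33, 83]
pop() → 24: heap contents = [33, 83]
pop() → 33: heap contents = [83]

Answer: 16 24 33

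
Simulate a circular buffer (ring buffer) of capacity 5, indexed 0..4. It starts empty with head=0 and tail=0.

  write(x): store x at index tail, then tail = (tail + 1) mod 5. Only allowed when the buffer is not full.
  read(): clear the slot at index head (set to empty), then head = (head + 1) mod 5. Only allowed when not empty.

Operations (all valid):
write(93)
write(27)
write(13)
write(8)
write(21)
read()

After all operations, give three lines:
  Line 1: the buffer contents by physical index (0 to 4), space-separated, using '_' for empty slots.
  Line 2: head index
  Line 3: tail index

Answer: _ 27 13 8 21
1
0

Derivation:
write(93): buf=[93 _ _ _ _], head=0, tail=1, size=1
write(27): buf=[93 27 _ _ _], head=0, tail=2, size=2
write(13): buf=[93 27 13 _ _], head=0, tail=3, size=3
write(8): buf=[93 27 13 8 _], head=0, tail=4, size=4
write(21): buf=[93 27 13 8 21], head=0, tail=0, size=5
read(): buf=[_ 27 13 8 21], head=1, tail=0, size=4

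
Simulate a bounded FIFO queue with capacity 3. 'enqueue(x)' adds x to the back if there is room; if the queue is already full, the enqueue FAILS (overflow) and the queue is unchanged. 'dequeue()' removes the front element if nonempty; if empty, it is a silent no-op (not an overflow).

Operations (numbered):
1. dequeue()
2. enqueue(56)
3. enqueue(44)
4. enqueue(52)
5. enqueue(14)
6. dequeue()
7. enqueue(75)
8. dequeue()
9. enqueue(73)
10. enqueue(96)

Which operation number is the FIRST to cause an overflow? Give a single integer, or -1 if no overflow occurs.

Answer: 5

Derivation:
1. dequeue(): empty, no-op, size=0
2. enqueue(56): size=1
3. enqueue(44): size=2
4. enqueue(52): size=3
5. enqueue(14): size=3=cap → OVERFLOW (fail)
6. dequeue(): size=2
7. enqueue(75): size=3
8. dequeue(): size=2
9. enqueue(73): size=3
10. enqueue(96): size=3=cap → OVERFLOW (fail)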